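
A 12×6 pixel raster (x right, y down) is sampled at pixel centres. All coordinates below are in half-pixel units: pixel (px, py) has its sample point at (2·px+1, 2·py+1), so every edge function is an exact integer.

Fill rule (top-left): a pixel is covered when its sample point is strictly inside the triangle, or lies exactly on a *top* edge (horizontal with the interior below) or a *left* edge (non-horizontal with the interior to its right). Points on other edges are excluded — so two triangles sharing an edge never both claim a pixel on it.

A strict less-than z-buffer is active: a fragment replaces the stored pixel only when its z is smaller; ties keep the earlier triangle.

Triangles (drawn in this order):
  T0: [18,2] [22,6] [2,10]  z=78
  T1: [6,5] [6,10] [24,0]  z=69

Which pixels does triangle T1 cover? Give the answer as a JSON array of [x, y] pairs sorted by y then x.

T0:
  2·area = 96
  edge (18, 2)→(22, 6): d=(4,4) right/bottom  bias=-1
  edge (22, 6)→(2, 10): d=(-20,4) right/bottom  bias=-1
  edge (2, 10)→(18, 2): d=(16,-8) top-left  bias=+0
    (8,0)@(17, 1): e=[0,120,-24] → .  [on edge]
    (8,1)@(17, 3): e=[8,80,8] → X
    (9,1)@(19, 3): e=[0,72,24] → .  [on edge]
    (6,2)@(13, 5): e=[32,56,8] → X
    (7,2)@(15, 5): e=[24,48,24] → X
    (9,2)@(19, 5): e=[8,32,56] → X
    (10,2)@(21, 5): e=[0,24,72] → .  [on edge]
    (4,3)@(9, 7): e=[56,32,8] → X
    (5,3)@(11, 7): e=[48,24,24] → X
    (8,3)@(17, 7): e=[24,0,72] → .  [on edge]
    (9,3)@(19, 7): e=[16,-8,88] → .
    (11,3)@(23, 7): e=[0,-24,120] → .  [on edge]
    (3,4)@(7, 9): e=[72,0,24] → .  [on edge]
  covered (10 px):
    . . . . . . . . . . . .
    . . . . . . . . X . . .
    . . . . . . X X X X . .
    . . . . X X X X . . . .
    . . X . . . . . . . . .
    . . . . . . . . . . . .
T1:
  2·area = 90  (B↔C swapped to make it positive)
  edge (6, 5)→(24, 0): d=(18,-5) top-left  bias=+0
  edge (24, 0)→(6, 10): d=(-18,10) right/bottom  bias=-1
  edge (6, 10)→(6, 5): d=(0,-5) top-left  bias=+0
    (10,0)@(21, 1): e=[3,12,75] → X
    (11,0)@(23, 1): e=[13,-8,85] → .
    (7,1)@(15, 3): e=[9,36,45] → X
    (8,1)@(17, 3): e=[19,16,55] → X
    (9,1)@(19, 3): e=[29,-4,65] → .
    (10,1)@(21, 3): e=[39,-24,75] → .
    (3,2)@(7, 5): e=[5,80,5] → X
    (4,2)@(9, 5): e=[15,60,15] → X
    (5,2)@(11, 5): e=[25,40,25] → X
    (6,2)@(13, 5): e=[35,20,35] → X
    (7,2)@(15, 5): e=[45,0,45] → .  [on edge]
    (8,2)@(17, 5): e=[55,-20,55] → .
  covered (11 px):
    . . . . . . . . . . X .
    . . . . . . . X X . . .
    . . . X X X X . . . . .
    . . . X X X . . . . . .
    . . . X . . . . . . . .
    . . . . . . . . . . . .

Final: [[10,0],[7,1],[8,1],[3,2],[4,2],[5,2],[6,2],[3,3],[4,3],[5,3],[3,4]]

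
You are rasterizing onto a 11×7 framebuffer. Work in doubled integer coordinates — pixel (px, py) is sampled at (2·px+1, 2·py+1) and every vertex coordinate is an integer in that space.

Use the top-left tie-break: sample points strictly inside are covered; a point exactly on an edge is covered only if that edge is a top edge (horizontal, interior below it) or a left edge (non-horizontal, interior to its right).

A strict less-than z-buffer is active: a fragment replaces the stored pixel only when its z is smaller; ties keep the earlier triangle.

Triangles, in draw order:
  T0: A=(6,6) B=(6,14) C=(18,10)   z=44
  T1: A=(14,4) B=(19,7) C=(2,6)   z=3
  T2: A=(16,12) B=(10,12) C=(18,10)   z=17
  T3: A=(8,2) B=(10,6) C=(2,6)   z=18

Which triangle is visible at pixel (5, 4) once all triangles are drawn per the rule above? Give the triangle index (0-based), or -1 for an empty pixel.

T0:
  2·area = 96  (B↔C swapped to make it positive)
  edge (6, 6)→(18, 10): d=(12,4) right/bottom  bias=-1
  edge (18, 10)→(6, 14): d=(-12,4) right/bottom  bias=-1
  edge (6, 14)→(6, 6): d=(0,-8) top-left  bias=+0
    (1,2)@(3, 5): e=[0,120,-24] → .  [on edge]
    (3,3)@(7, 7): e=[8,80,8] → X
    (4,3)@(9, 7): e=[0,72,24] → .  [on edge]
    (3,4)@(7, 9): e=[32,56,8] → X
    (4,4)@(9, 9): e=[24,48,24] → X
    (5,4)@(11, 9): e=[16,40,40] → X
    (6,4)@(13, 9): e=[8,32,56] → X
    (7,4)@(15, 9): e=[0,24,72] → .  [on edge]
    (10,4)@(21, 9): e=[-24,0,120] → .  [on edge]
    (3,5)@(7, 11): e=[56,32,8] → X
    (7,5)@(15, 11): e=[24,0,72] → .  [on edge]
    (10,5)@(21, 11): e=[0,-24,120] → .  [on edge]
    (4,6)@(9, 13): e=[72,0,24] → .  [on edge]
  covered (10 px):
    . . . . . . . . . . .
    . . . . . . . . . . .
    . . . . . . . . . . .
    . . . X . . . . . . .
    . . . X X X X . . . .
    . . . X X X X . . . .
    . . . X . . . . . . .
T1:
  2·area = 46
  edge (14, 4)→(19, 7): d=(5,3) right/bottom  bias=-1
  edge (19, 7)→(2, 6): d=(-17,-1) top-left  bias=+0
  edge (2, 6)→(14, 4): d=(12,-2) top-left  bias=+0
    (4,0)@(9, 1): e=[0,92,-46] → .  [on edge]
    (4,2)@(9, 5): e=[20,24,2] → X
    (5,2)@(11, 5): e=[14,26,6] → X
    (6,2)@(13, 5): e=[8,28,10] → X
    (7,2)@(15, 5): e=[2,30,14] → X
    (8,2)@(17, 5): e=[-4,32,18] → .
    (4,3)@(9, 7): e=[30,-10,26] → .
    (5,3)@(11, 7): e=[24,-8,30] → .
    (6,3)@(13, 7): e=[18,-6,34] → .
    (7,3)@(15, 7): e=[12,-4,38] → .
    (9,3)@(19, 7): e=[0,0,46] → .  [on edge]
  covered (4 px):
    . . . . . . . . . . .
    . . . . . . . . . . .
    . . . . X X X X . . .
    . . . . . . . . . . .
    . . . . . . . . . . .
    . . . . . . . . . . .
    . . . . . . . . . . .
T2:
  2·area = 12
  edge (16, 12)→(10, 12): d=(-6,0) right/bottom  bias=-1
  edge (10, 12)→(18, 10): d=(8,-2) top-left  bias=+0
  edge (18, 10)→(16, 12): d=(-2,2) right/bottom  bias=-1
    (10,3)@(21, 7): e=[30,-18,0] → .  [on edge]
    (9,4)@(19, 9): e=[18,-6,0] → .  [on edge]
    (7,5)@(15, 11): e=[6,2,4] → X
    (8,5)@(17, 11): e=[6,6,0] → .  [on edge]
    (7,6)@(15, 13): e=[-6,18,0] → .  [on edge]
  covered (1 px):
    . . . . . . . . . . .
    . . . . . . . . . . .
    . . . . . . . . . . .
    . . . . . . . . . . .
    . . . . . . . . . . .
    . . . . . . . X . . .
    . . . . . . . . . . .
T3:
  2·area = 32
  edge (8, 2)→(10, 6): d=(2,4) right/bottom  bias=-1
  edge (10, 6)→(2, 6): d=(-8,0) right/bottom  bias=-1
  edge (2, 6)→(8, 2): d=(6,-4) top-left  bias=+0
    (3,1)@(7, 3): e=[6,24,2] → X
    (4,1)@(9, 3): e=[-2,24,10] → .
    (2,2)@(5, 5): e=[18,8,6] → X
    (4,2)@(9, 5): e=[2,8,22] → X
    (5,2)@(11, 5): e=[-6,8,30] → .
    (2,3)@(5, 7): e=[22,-8,18] → .
    (3,3)@(7, 7): e=[14,-8,26] → .
    (4,3)@(9, 7): e=[6,-8,34] → .
  covered (4 px):
    . . . . . . . . . . .
    . . . X . . . . . . .
    . . X X X . . . . . .
    . . . . . . . . . . .
    . . . . . . . . . . .
    . . . . . . . . . . .
    . . . . . . . . . . .

Z-buffer (winner per pixel, '.' = empty):
  . . . . . . . . . . .
  . . . 3 . . . . . . .
  . . 3 3 1 1 1 1 . . .
  . . . 0 . . . . . . .
  . . . 0 0 0 0 . . . .
  . . . 0 0 0 0 2 . . .
  . . . 0 . . . . . . .

Answer: 0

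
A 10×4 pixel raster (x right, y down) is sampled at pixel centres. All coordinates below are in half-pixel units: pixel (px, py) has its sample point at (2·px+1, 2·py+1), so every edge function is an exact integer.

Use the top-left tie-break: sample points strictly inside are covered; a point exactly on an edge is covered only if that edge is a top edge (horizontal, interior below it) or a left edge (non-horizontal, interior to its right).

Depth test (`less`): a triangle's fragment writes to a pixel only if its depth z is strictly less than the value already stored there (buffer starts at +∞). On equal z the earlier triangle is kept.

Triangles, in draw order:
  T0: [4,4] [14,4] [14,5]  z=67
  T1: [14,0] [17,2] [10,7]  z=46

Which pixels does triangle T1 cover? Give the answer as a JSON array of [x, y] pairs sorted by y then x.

T0:
  2·area = 10
  edge (4, 4)→(14, 4): d=(10,0) top-left  bias=+0
  edge (14, 4)→(14, 5): d=(0,1) right/bottom  bias=-1
  edge (14, 5)→(4, 4): d=(-10,-1) top-left  bias=+0
  covered (0 px):
    · · · · · · · · · ·
    · · · · · · · · · ·
    · · · · · · · · · ·
    · · · · · · · · · ·
T1:
  2·area = 29
  edge (14, 0)→(17, 2): d=(3,2) right/bottom  bias=-1
  edge (17, 2)→(10, 7): d=(-7,5) right/bottom  bias=-1
  edge (10, 7)→(14, 0): d=(4,-7) top-left  bias=+0
    (7,0)@(15, 1): e=[1,17,11] → #
    (8,0)@(17, 1): e=[-3,7,25] → ·
    (6,1)@(13, 3): e=[11,13,5] → #
    (8,1)@(17, 3): e=[3,-7,33] → ·
    (6,2)@(13, 5): e=[17,-1,13] → ·
    (7,2)@(15, 5): e=[13,-11,27] → ·
  covered (3 px):
    · · · · · · · # · ·
    · · · · · · # # · ·
    · · · · · · · · · ·
    · · · · · · · · · ·

Result: [[7,0],[6,1],[7,1]]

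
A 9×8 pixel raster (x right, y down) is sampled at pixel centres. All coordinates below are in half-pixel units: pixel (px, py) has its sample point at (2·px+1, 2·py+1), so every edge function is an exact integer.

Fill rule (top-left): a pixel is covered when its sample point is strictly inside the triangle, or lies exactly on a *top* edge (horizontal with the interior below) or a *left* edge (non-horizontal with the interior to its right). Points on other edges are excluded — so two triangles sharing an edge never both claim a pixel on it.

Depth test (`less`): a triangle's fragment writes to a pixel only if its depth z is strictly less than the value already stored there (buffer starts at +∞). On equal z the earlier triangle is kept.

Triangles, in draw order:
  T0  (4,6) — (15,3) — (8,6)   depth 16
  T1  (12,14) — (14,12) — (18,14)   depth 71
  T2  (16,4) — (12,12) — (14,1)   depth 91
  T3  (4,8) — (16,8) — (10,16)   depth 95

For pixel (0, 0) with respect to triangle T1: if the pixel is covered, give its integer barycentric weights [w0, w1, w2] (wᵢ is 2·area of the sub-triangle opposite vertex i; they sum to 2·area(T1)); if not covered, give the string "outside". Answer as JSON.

T0:
  2·area = 12
  edge (4, 6)→(15, 3): d=(11,-3) top-left  bias=+0
  edge (15, 3)→(8, 6): d=(-7,3) right/bottom  bias=-1
  edge (8, 6)→(4, 6): d=(-4,0) right/bottom  bias=-1
    (7,1)@(15, 3): e=[0,0,12] → .  [on edge]
    (4,2)@(9, 5): e=[4,4,4] → X
    (5,2)@(11, 5): e=[10,-2,4] → .
    (4,3)@(9, 7): e=[26,-10,-4] → .
    (0,4)@(1, 9): e=[24,0,-12] → .  [on edge]
  covered (1 px):
    . . . . . . . . .
    . . . . . . . . .
    . . . . X . . . .
    . . . . . . . . .
    . . . . . . . . .
    . . . . . . . . .
    . . . . . . . . .
    . . . . . . . . .
T1:
  2·area = 12
  edge (12, 14)→(14, 12): d=(2,-2) top-left  bias=+0
  edge (14, 12)→(18, 14): d=(4,2) right/bottom  bias=-1
  edge (18, 14)→(12, 14): d=(-6,0) right/bottom  bias=-1
    (8,4)@(17, 9): e=[0,-18,30] → .  [on edge]
    (7,5)@(15, 11): e=[0,-6,18] → .  [on edge]
    (6,6)@(13, 13): e=[0,6,6] → X  [on edge]
    (7,6)@(15, 13): e=[4,2,6] → X
    (8,6)@(17, 13): e=[8,-2,6] → .
    (5,7)@(11, 15): e=[0,18,-6] → .  [on edge]
    (6,7)@(13, 15): e=[4,14,-6] → .
    (7,7)@(15, 15): e=[8,10,-6] → .
  covered (2 px):
    . . . . . . . . .
    . . . . . . . . .
    . . . . . . . . .
    . . . . . . . . .
    . . . . . . . . .
    . . . . . . . . .
    . . . . . . X X .
    . . . . . . . . .
T2:
  2·area = 28
  edge (16, 4)→(12, 12): d=(-4,8) right/bottom  bias=-1
  edge (12, 12)→(14, 1): d=(2,-11) top-left  bias=+0
  edge (14, 1)→(16, 4): d=(2,3) right/bottom  bias=-1
    (7,1)@(15, 3): e=[12,15,1] → X
    (8,1)@(17, 3): e=[-4,37,-5] → .
    (7,2)@(15, 5): e=[4,19,5] → X
    (8,2)@(17, 5): e=[-12,41,-1] → .
    (6,3)@(13, 7): e=[12,1,15] → X
    (7,3)@(15, 7): e=[-4,23,9] → .
    (6,4)@(13, 9): e=[4,5,19] → X
    (7,4)@(15, 9): e=[-12,27,13] → .
    (6,5)@(13, 11): e=[-4,9,23] → .
  covered (4 px):
    . . . . . . . . .
    . . . . . . . X .
    . . . . . . . X .
    . . . . . . X . .
    . . . . . . X . .
    . . . . . . . . .
    . . . . . . . . .
    . . . . . . . . .
T3:
  2·area = 96
  edge (4, 8)→(16, 8): d=(12,0) top-left  bias=+0
  edge (16, 8)→(10, 16): d=(-6,8) right/bottom  bias=-1
  edge (10, 16)→(4, 8): d=(-6,-8) top-left  bias=+0
    (2,4)@(5, 9): e=[12,82,2] → X
    (3,4)@(7, 9): e=[12,66,18] → X
    (4,4)@(9, 9): e=[12,50,34] → X
    (5,4)@(11, 9): e=[12,34,50] → X
    (6,4)@(13, 9): e=[12,18,66] → X
    (7,4)@(15, 9): e=[12,2,82] → X
    (8,4)@(17, 9): e=[12,-14,98] → .
    (2,5)@(5, 11): e=[36,70,-10] → .
    (3,5)@(7, 11): e=[36,54,6] → X
    (7,5)@(15, 11): e=[36,-10,70] → .
    (3,6)@(7, 13): e=[60,42,-6] → .
    (4,6)@(9, 13): e=[60,26,10] → X
  covered (12 px):
    . . . . . . . . .
    . . . . . . . . .
    . . . . . . . . .
    . . . . . . . . .
    . . X X X X X X .
    . . . X X X X . .
    . . . . X X . . .
    . . . . . . . . .

Result: "outside"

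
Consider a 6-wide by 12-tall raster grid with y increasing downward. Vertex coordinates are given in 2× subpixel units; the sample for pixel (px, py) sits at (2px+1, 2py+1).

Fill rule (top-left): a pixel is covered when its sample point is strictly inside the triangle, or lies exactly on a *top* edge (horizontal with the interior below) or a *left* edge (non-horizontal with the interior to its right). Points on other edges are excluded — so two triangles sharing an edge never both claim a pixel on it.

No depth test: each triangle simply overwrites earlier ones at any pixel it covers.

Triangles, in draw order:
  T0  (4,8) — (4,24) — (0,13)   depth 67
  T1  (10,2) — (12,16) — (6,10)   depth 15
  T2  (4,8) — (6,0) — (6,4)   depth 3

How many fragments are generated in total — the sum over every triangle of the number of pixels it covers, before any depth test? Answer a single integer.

T0:
  2·area = 64
  edge (4, 8)→(4, 24): d=(0,16) right/bottom  bias=-1
  edge (4, 24)→(0, 13): d=(-4,-11) top-left  bias=+0
  edge (0, 13)→(4, 8): d=(4,-5) top-left  bias=+0
    (1,5)@(3, 11): e=[16,41,7] → █
    (2,5)@(5, 11): e=[-16,63,17] → ·
    (0,6)@(1, 13): e=[48,11,5] → █
    (2,6)@(5, 13): e=[-16,55,25] → ·
    (0,7)@(1, 15): e=[48,3,13] → █
    (2,7)@(5, 15): e=[-16,47,33] → ·
    (0,8)@(1, 17): e=[48,-5,21] → ·
    (1,8)@(3, 17): e=[16,17,31] → █
    (2,8)@(5, 17): e=[-16,39,41] → ·
    (1,9)@(3, 19): e=[16,9,39] → █
    (2,9)@(5, 19): e=[-16,31,49] → ·
    (1,10)@(3, 21): e=[16,1,47] → █
  covered (8 px):
    · · · · · ·
    · · · · · ·
    · · · · · ·
    · · · · · ·
    · · · · · ·
    · █ · · · ·
    █ █ · · · ·
    █ █ · · · ·
    · █ · · · ·
    · █ · · · ·
    · █ · · · ·
    · · · · · ·
T1:
  2·area = 72
  edge (10, 2)→(12, 16): d=(2,14) right/bottom  bias=-1
  edge (12, 16)→(6, 10): d=(-6,-6) top-left  bias=+0
  edge (6, 10)→(10, 2): d=(4,-8) top-left  bias=+0
    (0,2)@(1, 5): e=[132,0,-60] → ·  [on edge]
    (4,2)@(9, 5): e=[20,48,4] → █
    (5,2)@(11, 5): e=[-8,60,20] → ·
    (1,3)@(3, 7): e=[108,0,-36] → ·  [on edge]
    (4,3)@(9, 7): e=[24,36,12] → █
    (5,3)@(11, 7): e=[-4,48,28] → ·
    (2,4)@(5, 9): e=[84,0,-12] → ·  [on edge]
    (3,4)@(7, 9): e=[56,12,4] → █
    (5,4)@(11, 9): e=[0,36,36] → ·  [on edge]
    (3,5)@(7, 11): e=[60,0,12] → █  [on edge]
    (5,5)@(11, 11): e=[4,24,44] → █
    (3,6)@(7, 13): e=[64,-12,20] → ·
    (4,6)@(9, 13): e=[36,0,36] → █  [on edge]
    (5,7)@(11, 15): e=[12,0,60] → █  [on edge]
  covered (10 px):
    · · · · · ·
    · · · · · ·
    · · · · █ ·
    · · · · █ ·
    · · · █ █ ·
    · · · █ █ █
    · · · · █ █
    · · · · · █
    · · · · · ·
    · · · · · ·
    · · · · · ·
    · · · · · ·
T2:
  2·area = 8
  edge (4, 8)→(6, 0): d=(2,-8) top-left  bias=+0
  edge (6, 0)→(6, 4): d=(0,4) right/bottom  bias=-1
  edge (6, 4)→(4, 8): d=(-2,4) right/bottom  bias=-1
    (2,2)@(5, 5): e=[2,4,2] → █
    (3,2)@(7, 5): e=[18,-4,-6] → ·
    (2,3)@(5, 7): e=[6,4,-2] → ·
  covered (1 px):
    · · · · · ·
    · · · · · ·
    · · █ · · ·
    · · · · · ·
    · · · · · ·
    · · · · · ·
    · · · · · ·
    · · · · · ·
    · · · · · ·
    · · · · · ·
    · · · · · ·
    · · · · · ·

Result: 19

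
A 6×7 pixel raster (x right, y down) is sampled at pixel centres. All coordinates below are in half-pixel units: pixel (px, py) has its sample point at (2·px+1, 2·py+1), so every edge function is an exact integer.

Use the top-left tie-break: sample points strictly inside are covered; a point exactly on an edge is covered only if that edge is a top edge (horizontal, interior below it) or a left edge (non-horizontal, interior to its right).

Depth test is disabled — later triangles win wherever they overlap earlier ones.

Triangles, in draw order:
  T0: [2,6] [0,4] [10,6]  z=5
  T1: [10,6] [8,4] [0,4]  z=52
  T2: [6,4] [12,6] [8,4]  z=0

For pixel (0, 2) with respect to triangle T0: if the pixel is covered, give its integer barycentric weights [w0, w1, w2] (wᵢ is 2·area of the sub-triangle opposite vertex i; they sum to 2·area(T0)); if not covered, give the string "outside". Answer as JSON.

T0:
  2·area = 16
  edge (2, 6)→(0, 4): d=(-2,-2) top-left  bias=+0
  edge (0, 4)→(10, 6): d=(10,2) right/bottom  bias=-1
  edge (10, 6)→(2, 6): d=(-8,0) right/bottom  bias=-1
    (0,2)@(1, 5): e=[0,8,8] → #  [on edge]
    (1,2)@(3, 5): e=[4,4,8] → #
    (2,2)@(5, 5): e=[8,0,8] → ·  [on edge]
    (0,3)@(1, 7): e=[-4,28,-8] → ·
    (1,3)@(3, 7): e=[0,24,-8] → ·  [on edge]
    (2,4)@(5, 9): e=[0,40,-24] → ·  [on edge]
    (3,5)@(7, 11): e=[0,56,-40] → ·  [on edge]
    (4,6)@(9, 13): e=[0,72,-56] → ·  [on edge]
  covered (2 px):
    · · · · · ·
    · · · · · ·
    # # · · · ·
    · · · · · ·
    · · · · · ·
    · · · · · ·
    · · · · · ·
T1:
  2·area = 16  (B↔C swapped to make it positive)
  edge (10, 6)→(0, 4): d=(-10,-2) top-left  bias=+0
  edge (0, 4)→(8, 4): d=(8,0) top-left  bias=+0
  edge (8, 4)→(10, 6): d=(2,2) right/bottom  bias=-1
    (2,0)@(5, 1): e=[40,-24,0] → ·  [on edge]
    (3,1)@(7, 3): e=[24,-8,0] → ·  [on edge]
    (2,2)@(5, 5): e=[0,8,8] → #  [on edge]
    (3,2)@(7, 5): e=[4,8,4] → #
    (4,2)@(9, 5): e=[8,8,0] → ·  [on edge]
    (2,3)@(5, 7): e=[-20,24,12] → ·
    (3,3)@(7, 7): e=[-16,24,8] → ·
    (5,3)@(11, 7): e=[-8,24,0] → ·  [on edge]
  covered (2 px):
    · · · · · ·
    · · · · · ·
    · · # # · ·
    · · · · · ·
    · · · · · ·
    · · · · · ·
    · · · · · ·
T2:
  2·area = 4  (B↔C swapped to make it positive)
  edge (6, 4)→(8, 4): d=(2,0) top-left  bias=+0
  edge (8, 4)→(12, 6): d=(4,2) right/bottom  bias=-1
  edge (12, 6)→(6, 4): d=(-6,-2) top-left  bias=+0
    (1,1)@(3, 3): e=[-2,6,0] → ·  [on edge]
    (4,2)@(9, 5): e=[2,2,0] → #  [on edge]
    (5,2)@(11, 5): e=[2,-2,4] → ·
    (4,3)@(9, 7): e=[6,10,-12] → ·
  covered (1 px):
    · · · · · ·
    · · · · · ·
    · · · · # ·
    · · · · · ·
    · · · · · ·
    · · · · · ·
    · · · · · ·

Answer: [8,8,0]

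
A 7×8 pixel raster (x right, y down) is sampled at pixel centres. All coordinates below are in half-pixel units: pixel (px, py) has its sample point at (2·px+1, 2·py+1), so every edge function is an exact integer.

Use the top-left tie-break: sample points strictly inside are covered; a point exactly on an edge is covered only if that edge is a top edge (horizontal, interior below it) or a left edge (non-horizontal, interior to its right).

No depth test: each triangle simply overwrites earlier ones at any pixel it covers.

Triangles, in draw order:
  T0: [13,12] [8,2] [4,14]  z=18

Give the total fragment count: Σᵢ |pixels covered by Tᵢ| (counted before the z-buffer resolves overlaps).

T0:
  2·area = 100  (B↔C swapped to make it positive)
  edge (13, 12)→(4, 14): d=(-9,2) right/bottom  bias=-1
  edge (4, 14)→(8, 2): d=(4,-12) top-left  bias=+0
  edge (8, 2)→(13, 12): d=(5,10) right/bottom  bias=-1
    (3,2)@(7, 5): e=[75,0,25] → #  [on edge]
    (4,2)@(9, 5): e=[71,24,5] → #
    (5,2)@(11, 5): e=[67,48,-15] → ·
    (3,3)@(7, 7): e=[57,8,35] → #
    (5,3)@(11, 7): e=[49,56,-5] → ·
    (3,4)@(7, 9): e=[39,16,45] → #
    (5,4)@(11, 9): e=[31,64,5] → #
    (6,4)@(13, 9): e=[27,88,-15] → ·
    (2,5)@(5, 11): e=[25,0,75] → #  [on edge]
    (6,5)@(13, 11): e=[9,96,-5] → ·
    (2,6)@(5, 13): e=[7,8,85] → #
    (4,6)@(9, 13): e=[-1,56,45] → ·
  covered (13 px):
    · · · · · · ·
    · · · · · · ·
    · · · # # · ·
    · · · # # · ·
    · · · # # # ·
    · · # # # # ·
    · · # # · · ·
    · · · · · · ·

Answer: 13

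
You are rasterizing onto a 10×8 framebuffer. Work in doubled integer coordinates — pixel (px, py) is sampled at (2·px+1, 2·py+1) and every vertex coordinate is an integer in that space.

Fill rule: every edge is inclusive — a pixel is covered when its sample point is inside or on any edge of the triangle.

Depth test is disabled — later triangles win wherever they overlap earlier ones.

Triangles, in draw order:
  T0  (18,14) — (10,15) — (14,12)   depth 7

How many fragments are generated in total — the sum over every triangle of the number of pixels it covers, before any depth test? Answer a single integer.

T0:
  2·area = 20
  edge (18, 14)→(10, 15): d=(-8,1) inclusive
  edge (10, 15)→(14, 12): d=(4,-3) inclusive
  edge (14, 12)→(18, 14): d=(4,2) inclusive
    (6,6)@(13, 13): e=[13,1,6] → █
    (7,6)@(15, 13): e=[11,7,2] → █
    (8,6)@(17, 13): e=[9,13,-2] → ·
    (6,7)@(13, 15): e=[-3,9,14] → ·
    (7,7)@(15, 15): e=[-5,15,10] → ·
  covered (2 px):
    · · · · · · · · · ·
    · · · · · · · · · ·
    · · · · · · · · · ·
    · · · · · · · · · ·
    · · · · · · · · · ·
    · · · · · · · · · ·
    · · · · · · █ █ · ·
    · · · · · · · · · ·

Answer: 2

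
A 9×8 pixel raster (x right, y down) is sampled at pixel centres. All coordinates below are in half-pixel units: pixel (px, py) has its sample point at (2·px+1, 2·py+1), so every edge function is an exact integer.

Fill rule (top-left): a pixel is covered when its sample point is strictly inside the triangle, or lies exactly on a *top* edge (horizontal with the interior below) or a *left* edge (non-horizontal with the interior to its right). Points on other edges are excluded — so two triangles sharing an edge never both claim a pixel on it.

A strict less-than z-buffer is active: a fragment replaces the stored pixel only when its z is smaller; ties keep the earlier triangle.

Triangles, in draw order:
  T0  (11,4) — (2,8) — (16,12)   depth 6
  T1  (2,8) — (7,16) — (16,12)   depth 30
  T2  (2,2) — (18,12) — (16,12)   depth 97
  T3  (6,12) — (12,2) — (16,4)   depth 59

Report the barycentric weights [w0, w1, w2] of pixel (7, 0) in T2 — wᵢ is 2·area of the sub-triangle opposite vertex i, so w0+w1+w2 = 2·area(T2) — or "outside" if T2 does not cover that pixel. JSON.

T0:
  2·area = 92  (B↔C swapped to make it positive)
  edge (11, 4)→(16, 12): d=(5,8) right/bottom  bias=-1
  edge (16, 12)→(2, 8): d=(-14,-4) top-left  bias=+0
  edge (2, 8)→(11, 4): d=(9,-4) top-left  bias=+0
    (4,2)@(9, 5): e=[21,70,1] → █
    (5,2)@(11, 5): e=[5,78,9] → █
    (6,2)@(13, 5): e=[-11,86,17] → ·
    (2,3)@(5, 7): e=[63,26,3] → █
    (3,3)@(7, 7): e=[47,34,11] → █
    (6,3)@(13, 7): e=[-1,58,35] → ·
    (2,4)@(5, 9): e=[73,-2,21] → ·
    (3,4)@(7, 9): e=[57,6,29] → █
    (6,4)@(13, 9): e=[9,30,53] → █
    (7,4)@(15, 9): e=[-7,38,61] → ·
    (3,5)@(7, 11): e=[67,-22,47] → ·
    (4,5)@(9, 11): e=[51,-14,55] → ·
  covered (12 px):
    · · · · · · · · ·
    · · · · · · · · ·
    · · · · █ █ · · ·
    · · █ █ █ █ · · ·
    · · · █ █ █ █ · ·
    · · · · · · █ █ ·
    · · · · · · · · ·
    · · · · · · · · ·
T1:
  2·area = 92  (B↔C swapped to make it positive)
  edge (2, 8)→(16, 12): d=(14,4) right/bottom  bias=-1
  edge (16, 12)→(7, 16): d=(-9,4) right/bottom  bias=-1
  edge (7, 16)→(2, 8): d=(-5,-8) top-left  bias=+0
    (1,4)@(3, 9): e=[10,79,3] → █
    (2,4)@(5, 9): e=[2,71,19] → █
    (3,4)@(7, 9): e=[-6,63,35] → ·
    (1,5)@(3, 11): e=[38,61,-7] → ·
    (2,5)@(5, 11): e=[30,53,9] → █
    (3,5)@(7, 11): e=[22,45,25] → █
    (4,5)@(9, 11): e=[14,37,41] → █
    (5,5)@(11, 11): e=[6,29,57] → █
    (6,5)@(13, 11): e=[-2,21,73] → ·
    (2,6)@(5, 13): e=[58,35,-1] → ·
    (3,6)@(7, 13): e=[50,27,15] → █
    (6,6)@(13, 13): e=[26,3,63] → █
  covered (12 px):
    · · · · · · · · ·
    · · · · · · · · ·
    · · · · · · · · ·
    · · · · · · · · ·
    · █ █ · · · · · ·
    · · █ █ █ █ · · ·
    · · · █ █ █ █ · ·
    · · · █ █ · · · ·
T2:
  2·area = 20
  edge (2, 2)→(18, 12): d=(16,10) right/bottom  bias=-1
  edge (18, 12)→(16, 12): d=(-2,0) right/bottom  bias=-1
  edge (16, 12)→(2, 2): d=(-14,-10) top-left  bias=+0
    (4,3)@(9, 7): e=[10,10,0] → █  [on edge]
    (5,3)@(11, 7): e=[-10,10,20] → ·
    (4,4)@(9, 9): e=[42,6,-28] → ·
    (6,4)@(13, 9): e=[2,6,12] → █
    (7,4)@(15, 9): e=[-18,6,32] → ·
    (6,5)@(13, 11): e=[34,2,-16] → ·
    (7,5)@(15, 11): e=[14,2,4] → █
    (8,5)@(17, 11): e=[-6,2,24] → ·
    (7,6)@(15, 13): e=[46,-2,-24] → ·
  covered (3 px):
    · · · · · · · · ·
    · · · · · · · · ·
    · · · · · · · · ·
    · · · · █ · · · ·
    · · · · · · █ · ·
    · · · · · · · █ ·
    · · · · · · · · ·
    · · · · · · · · ·
T3:
  2·area = 52
  edge (6, 12)→(12, 2): d=(6,-10) top-left  bias=+0
  edge (12, 2)→(16, 4): d=(4,2) right/bottom  bias=-1
  edge (16, 4)→(6, 12): d=(-10,8) right/bottom  bias=-1
    (6,1)@(13, 3): e=[16,2,34] → █
    (7,1)@(15, 3): e=[36,-2,18] → ·
    (5,2)@(11, 5): e=[8,14,30] → █
    (7,2)@(15, 5): e=[48,6,-2] → ·
    (4,3)@(9, 7): e=[0,26,26] → █  [on edge]
    (6,3)@(13, 7): e=[40,18,-6] → ·
    (4,4)@(9, 9): e=[12,34,6] → █
    (5,4)@(11, 9): e=[32,30,-10] → ·
    (3,5)@(7, 11): e=[4,46,2] → █
    (4,5)@(9, 11): e=[24,42,-14] → ·
    (3,6)@(7, 13): e=[16,54,-18] → ·
  covered (7 px):
    · · · · · · · · ·
    · · · · · · █ · ·
    · · · · · █ █ · ·
    · · · · █ █ · · ·
    · · · · █ · · · ·
    · · · █ · · · · ·
    · · · · · · · · ·
    · · · · · · · · ·

Result: "outside"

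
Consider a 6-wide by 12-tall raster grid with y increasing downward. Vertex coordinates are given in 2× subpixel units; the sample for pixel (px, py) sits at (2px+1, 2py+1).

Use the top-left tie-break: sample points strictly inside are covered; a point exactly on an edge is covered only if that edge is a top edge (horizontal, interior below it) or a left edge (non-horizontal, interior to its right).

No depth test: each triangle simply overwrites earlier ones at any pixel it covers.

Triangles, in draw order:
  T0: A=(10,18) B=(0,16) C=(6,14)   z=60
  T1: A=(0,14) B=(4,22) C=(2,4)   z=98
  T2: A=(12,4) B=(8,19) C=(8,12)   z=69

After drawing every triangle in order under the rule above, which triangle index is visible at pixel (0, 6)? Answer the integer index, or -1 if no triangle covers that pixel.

T0:
  2·area = 32
  edge (10, 18)→(0, 16): d=(-10,-2) top-left  bias=+0
  edge (0, 16)→(6, 14): d=(6,-2) top-left  bias=+0
  edge (6, 14)→(10, 18): d=(4,4) right/bottom  bias=-1
    (0,4)@(1, 9): e=[72,-40,0] → ·  [on edge]
    (1,5)@(3, 11): e=[56,-24,0] → ·  [on edge]
    (2,6)@(5, 13): e=[40,-8,0] → ·  [on edge]
    (4,6)@(9, 13): e=[48,0,-16] → ·  [on edge]
    (1,7)@(3, 15): e=[16,0,16] → █  [on edge]
    (2,7)@(5, 15): e=[20,4,8] → █
    (3,7)@(7, 15): e=[24,8,0] → ·  [on edge]
    (1,8)@(3, 17): e=[-4,12,24] → ·
    (2,8)@(5, 17): e=[0,16,16] → █  [on edge]
    (3,8)@(7, 17): e=[4,20,8] → █
    (4,8)@(9, 17): e=[8,24,0] → ·  [on edge]
    (2,9)@(5, 19): e=[-20,28,24] → ·
    (5,9)@(11, 19): e=[-8,40,0] → ·  [on edge]
  covered (4 px):
    · · · · · ·
    · · · · · ·
    · · · · · ·
    · · · · · ·
    · · · · · ·
    · · · · · ·
    · · · · · ·
    · █ █ · · ·
    · · █ █ · ·
    · · · · · ·
    · · · · · ·
    · · · · · ·
T1:
  2·area = 56  (B↔C swapped to make it positive)
  edge (0, 14)→(2, 4): d=(2,-10) top-left  bias=+0
  edge (2, 4)→(4, 22): d=(2,18) right/bottom  bias=-1
  edge (4, 22)→(0, 14): d=(-4,-8) top-left  bias=+0
    (0,4)@(1, 9): e=[0,28,28] → █  [on edge]
    (1,4)@(3, 9): e=[20,-8,44] → ·
    (0,5)@(1, 11): e=[4,32,20] → █
    (1,5)@(3, 11): e=[24,-4,36] → ·
    (0,6)@(1, 13): e=[8,36,12] → █
    (1,6)@(3, 13): e=[28,0,28] → ·  [on edge]
    (0,7)@(1, 15): e=[12,40,4] → █
    (1,7)@(3, 15): e=[32,4,20] → █
    (2,7)@(5, 15): e=[52,-32,36] → ·
    (0,8)@(1, 17): e=[16,44,-4] → ·
    (1,8)@(3, 17): e=[36,8,12] → █
    (2,8)@(5, 17): e=[56,-28,28] → ·
  covered (7 px):
    · · · · · ·
    · · · · · ·
    · · · · · ·
    · · · · · ·
    █ · · · · ·
    █ · · · · ·
    █ · · · · ·
    █ █ · · · ·
    · █ · · · ·
    · █ · · · ·
    · · · · · ·
    · · · · · ·
T2:
  2·area = 28
  edge (12, 4)→(8, 19): d=(-4,15) right/bottom  bias=-1
  edge (8, 19)→(8, 12): d=(0,-7) top-left  bias=+0
  edge (8, 12)→(12, 4): d=(4,-8) top-left  bias=+0
    (5,3)@(11, 7): e=[3,21,4] → █
    (5,4)@(11, 9): e=[-5,21,12] → ·
    (4,5)@(9, 11): e=[17,7,4] → █
    (5,5)@(11, 11): e=[-13,21,20] → ·
    (4,6)@(9, 13): e=[9,7,12] → █
    (5,6)@(11, 13): e=[-21,21,28] → ·
    (4,7)@(9, 15): e=[1,7,20] → █
    (5,7)@(11, 15): e=[-29,21,36] → ·
    (4,8)@(9, 17): e=[-7,7,28] → ·
  covered (4 px):
    · · · · · ·
    · · · · · ·
    · · · · · ·
    · · · · · █
    · · · · · ·
    · · · · █ ·
    · · · · █ ·
    · · · · █ ·
    · · · · · ·
    · · · · · ·
    · · · · · ·
    · · · · · ·

Z-buffer (winner per pixel, '.' = empty):
  . . . . . .
  . . . . . .
  . . . . . .
  . . . . . 2
  1 . . . . .
  1 . . . 2 .
  1 . . . 2 .
  1 1 0 . 2 .
  . 1 0 0 . .
  . 1 . . . .
  . . . . . .
  . . . . . .

Result: 1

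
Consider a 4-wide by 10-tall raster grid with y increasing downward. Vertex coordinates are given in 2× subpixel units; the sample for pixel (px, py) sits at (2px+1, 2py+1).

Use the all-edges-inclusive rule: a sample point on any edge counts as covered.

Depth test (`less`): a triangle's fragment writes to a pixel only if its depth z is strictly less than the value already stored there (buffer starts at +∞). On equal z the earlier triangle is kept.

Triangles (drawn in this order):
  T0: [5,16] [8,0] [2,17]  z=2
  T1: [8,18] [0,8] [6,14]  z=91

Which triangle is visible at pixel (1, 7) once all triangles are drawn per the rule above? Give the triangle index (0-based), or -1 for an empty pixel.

T0:
  2·area = 45  (B↔C swapped to make it positive)
  edge (5, 16)→(2, 17): d=(-3,1) inclusive
  edge (2, 17)→(8, 0): d=(6,-17) inclusive
  edge (8, 0)→(5, 16): d=(-3,16) inclusive
    (3,1)@(7, 3): e=[37,1,7] → X
    (3,2)@(7, 5): e=[31,13,1] → X
    (3,3)@(7, 7): e=[25,25,-5] → .
    (2,4)@(5, 9): e=[21,3,21] → X
    (3,4)@(7, 9): e=[19,37,-11] → .
    (2,5)@(5, 11): e=[15,15,15] → X
    (3,5)@(7, 11): e=[13,49,-17] → .
    (2,6)@(5, 13): e=[9,27,9] → X
    (3,6)@(7, 13): e=[7,61,-23] → .
    (1,7)@(3, 15): e=[5,5,35] → X
    (3,7)@(7, 15): e=[1,73,-29] → .
    (1,8)@(3, 17): e=[-1,17,29] → .
  covered (7 px):
    . . . .
    . . . X
    . . . X
    . . . .
    . . X .
    . . X .
    . . X .
    . X X .
    . . . .
    . . . .
T1:
  2·area = 12
  edge (8, 18)→(0, 8): d=(-8,-10) inclusive
  edge (0, 8)→(6, 14): d=(6,6) inclusive
  edge (6, 14)→(8, 18): d=(2,4) inclusive
    (0,4)@(1, 9): e=[2,0,10] → X  [on edge]
    (1,4)@(3, 9): e=[22,-12,2] → .
    (0,5)@(1, 11): e=[-14,12,14] → .
    (1,5)@(3, 11): e=[6,0,6] → X  [on edge]
    (2,5)@(5, 11): e=[26,-12,-2] → .
    (1,6)@(3, 13): e=[-10,12,10] → .
    (2,6)@(5, 13): e=[10,0,2] → X  [on edge]
    (3,6)@(7, 13): e=[30,-12,-6] → .
    (2,7)@(5, 15): e=[-6,12,6] → .
    (3,7)@(7, 15): e=[14,0,-2] → .  [on edge]
  covered (3 px):
    . . . .
    . . . .
    . . . .
    . . . .
    X . . .
    . X . .
    . . X .
    . . . .
    . . . .
    . . . .

Z-buffer (winner per pixel, '.' = empty):
  . . . .
  . . . 0
  . . . 0
  . . . .
  1 . 0 .
  . 1 0 .
  . . 0 .
  . 0 0 .
  . . . .
  . . . .

Final: 0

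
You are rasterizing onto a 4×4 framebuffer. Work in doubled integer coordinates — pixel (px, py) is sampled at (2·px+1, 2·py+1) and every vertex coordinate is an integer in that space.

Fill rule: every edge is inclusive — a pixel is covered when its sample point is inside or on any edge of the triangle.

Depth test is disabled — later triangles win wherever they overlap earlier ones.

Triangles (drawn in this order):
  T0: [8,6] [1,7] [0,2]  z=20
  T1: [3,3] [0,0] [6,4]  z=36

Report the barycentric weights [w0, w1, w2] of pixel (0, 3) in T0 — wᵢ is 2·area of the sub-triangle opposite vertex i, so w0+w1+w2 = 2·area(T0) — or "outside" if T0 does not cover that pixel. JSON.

T0:
  2·area = 36
  edge (8, 6)→(1, 7): d=(-7,1) inclusive
  edge (1, 7)→(0, 2): d=(-1,-5) inclusive
  edge (0, 2)→(8, 6): d=(8,4) inclusive
    (0,1)@(1, 3): e=[28,4,4] → X
    (1,1)@(3, 3): e=[26,14,-4] → .
    (0,2)@(1, 5): e=[14,2,20] → X
    (1,2)@(3, 5): e=[12,12,12] → X
    (2,2)@(5, 5): e=[10,22,4] → X
    (3,2)@(7, 5): e=[8,32,-4] → .
    (0,3)@(1, 7): e=[0,0,36] → X  [on edge]
    (1,3)@(3, 7): e=[-2,10,28] → .
    (2,3)@(5, 7): e=[-4,20,20] → .
  covered (5 px):
    . . . .
    X . . .
    X X X .
    X . . .
T1:
  2·area = 6
  edge (3, 3)→(0, 0): d=(-3,-3) inclusive
  edge (0, 0)→(6, 4): d=(6,4) inclusive
  edge (6, 4)→(3, 3): d=(-3,-1) inclusive
    (0,0)@(1, 1): e=[0,2,4] → X  [on edge]
    (1,0)@(3, 1): e=[6,-6,6] → .
    (0,1)@(1, 3): e=[-6,14,-2] → .
    (1,1)@(3, 3): e=[0,6,0] → X  [on edge]
    (2,1)@(5, 3): e=[6,-2,2] → .
    (1,2)@(3, 5): e=[-6,18,-6] → .
    (2,2)@(5, 5): e=[0,10,-4] → .  [on edge]
    (3,3)@(7, 7): e=[0,14,-8] → .  [on edge]
  covered (2 px):
    X . . .
    . X . .
    . . . .
    . . . .

Answer: [0,36,0]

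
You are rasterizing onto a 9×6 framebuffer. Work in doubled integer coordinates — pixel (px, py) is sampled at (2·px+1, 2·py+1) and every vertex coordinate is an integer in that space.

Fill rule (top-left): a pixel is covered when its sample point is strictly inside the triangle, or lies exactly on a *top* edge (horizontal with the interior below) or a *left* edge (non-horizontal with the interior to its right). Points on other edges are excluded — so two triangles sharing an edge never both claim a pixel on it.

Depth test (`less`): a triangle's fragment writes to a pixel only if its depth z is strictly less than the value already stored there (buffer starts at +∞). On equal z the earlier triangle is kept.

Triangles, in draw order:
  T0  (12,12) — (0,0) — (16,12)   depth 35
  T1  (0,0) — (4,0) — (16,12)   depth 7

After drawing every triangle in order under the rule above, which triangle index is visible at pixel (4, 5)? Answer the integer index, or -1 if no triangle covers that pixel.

T0:
  2·area = 48
  edge (12, 12)→(0, 0): d=(-12,-12) top-left  bias=+0
  edge (0, 0)→(16, 12): d=(16,12) right/bottom  bias=-1
  edge (16, 12)→(12, 12): d=(-4,0) right/bottom  bias=-1
    (0,0)@(1, 1): e=[0,4,44] → X  [on edge]
    (1,0)@(3, 1): e=[24,-20,44] → .
    (0,1)@(1, 3): e=[-24,36,36] → .
    (1,1)@(3, 3): e=[0,12,36] → X  [on edge]
    (2,1)@(5, 3): e=[24,-12,36] → .
    (1,2)@(3, 5): e=[-24,44,28] → .
    (2,2)@(5, 5): e=[0,20,28] → X  [on edge]
    (3,2)@(7, 5): e=[24,-4,28] → .
    (2,3)@(5, 7): e=[-24,52,20] → .
    (3,3)@(7, 7): e=[0,28,20] → X  [on edge]
    (4,3)@(9, 7): e=[24,4,20] → X
    (5,3)@(11, 7): e=[48,-20,20] → .
    (4,4)@(9, 9): e=[0,36,12] → X  [on edge]
    (5,5)@(11, 11): e=[0,44,4] → X  [on edge]
  covered (9 px):
    X . . . . . . . .
    . X . . . . . . .
    . . X . . . . . .
    . . . X X . . . .
    . . . . X X . . .
    . . . . . X X . .
T1:
  2·area = 48
  edge (0, 0)→(4, 0): d=(4,0) top-left  bias=+0
  edge (4, 0)→(16, 12): d=(12,12) right/bottom  bias=-1
  edge (16, 12)→(0, 0): d=(-16,-12) top-left  bias=+0
    (1,0)@(3, 1): e=[4,24,20] → X
    (2,0)@(5, 1): e=[4,0,44] → .  [on edge]
    (1,1)@(3, 3): e=[12,48,-12] → .
    (2,1)@(5, 3): e=[12,24,12] → X
    (3,1)@(7, 3): e=[12,0,36] → .  [on edge]
    (2,2)@(5, 5): e=[20,48,-20] → .
    (3,2)@(7, 5): e=[20,24,4] → X
    (4,2)@(9, 5): e=[20,0,28] → .  [on edge]
    (3,3)@(7, 7): e=[28,48,-28] → .
    (5,3)@(11, 7): e=[28,0,20] → .  [on edge]
    (6,4)@(13, 9): e=[36,0,12] → .  [on edge]
    (7,5)@(15, 11): e=[44,0,4] → .  [on edge]
  covered (3 px):
    . X . . . . . . .
    . . X . . . . . .
    . . . X . . . . .
    . . . . . . . . .
    . . . . . . . . .
    . . . . . . . . .

Z-buffer (winner per pixel, '.' = empty):
  0 1 . . . . . . .
  . 0 1 . . . . . .
  . . 0 1 . . . . .
  . . . 0 0 . . . .
  . . . . 0 0 . . .
  . . . . . 0 0 . .

Result: -1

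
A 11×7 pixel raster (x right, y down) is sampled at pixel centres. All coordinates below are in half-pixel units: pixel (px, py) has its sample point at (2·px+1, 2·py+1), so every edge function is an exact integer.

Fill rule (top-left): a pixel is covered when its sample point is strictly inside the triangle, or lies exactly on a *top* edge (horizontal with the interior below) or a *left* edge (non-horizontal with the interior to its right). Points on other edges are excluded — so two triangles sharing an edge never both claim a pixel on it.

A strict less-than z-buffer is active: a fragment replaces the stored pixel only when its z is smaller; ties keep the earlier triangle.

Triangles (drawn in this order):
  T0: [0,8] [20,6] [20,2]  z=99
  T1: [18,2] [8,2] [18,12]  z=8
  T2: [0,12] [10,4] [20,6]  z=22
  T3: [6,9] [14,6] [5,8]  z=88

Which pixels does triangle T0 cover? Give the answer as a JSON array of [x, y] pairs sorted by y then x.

T0:
  2·area = 80  (B↔C swapped to make it positive)
  edge (0, 8)→(20, 2): d=(20,-6) top-left  bias=+0
  edge (20, 2)→(20, 6): d=(0,4) right/bottom  bias=-1
  edge (20, 6)→(0, 8): d=(-20,2) right/bottom  bias=-1
    (8,1)@(17, 3): e=[2,12,66] → #
    (9,1)@(19, 3): e=[14,4,62] → #
    (10,1)@(21, 3): e=[26,-4,58] → ·
    (5,2)@(11, 5): e=[6,36,38] → #
    (6,2)@(13, 5): e=[18,28,34] → #
    (7,2)@(15, 5): e=[30,20,30] → #
    (10,2)@(21, 5): e=[66,-4,18] → ·
    (2,3)@(5, 7): e=[10,60,10] → #
    (3,3)@(7, 7): e=[22,52,6] → #
    (4,3)@(9, 7): e=[34,44,2] → #
    (5,3)@(11, 7): e=[46,36,-2] → ·
    (6,3)@(13, 7): e=[58,28,-6] → ·
  covered (10 px):
    · · · · · · · · · · ·
    · · · · · · · · # # ·
    · · · · · # # # # # ·
    · · # # # · · · · · ·
    · · · · · · · · · · ·
    · · · · · · · · · · ·
    · · · · · · · · · · ·
T1:
  2·area = 100  (B↔C swapped to make it positive)
  edge (18, 2)→(18, 12): d=(0,10) right/bottom  bias=-1
  edge (18, 12)→(8, 2): d=(-10,-10) top-left  bias=+0
  edge (8, 2)→(18, 2): d=(10,0) top-left  bias=+0
    (3,0)@(7, 1): e=[110,0,-10] → ·  [on edge]
    (4,1)@(9, 3): e=[90,0,10] → #  [on edge]
    (5,1)@(11, 3): e=[70,20,10] → #
    (6,1)@(13, 3): e=[50,40,10] → #
    (7,1)@(15, 3): e=[30,60,10] → #
    (8,1)@(17, 3): e=[10,80,10] → #
    (9,1)@(19, 3): e=[-10,100,10] → ·
    (4,2)@(9, 5): e=[90,-20,30] → ·
    (5,2)@(11, 5): e=[70,0,30] → #  [on edge]
    (9,2)@(19, 5): e=[-10,80,30] → ·
    (5,3)@(11, 7): e=[70,-20,50] → ·
    (6,3)@(13, 7): e=[50,0,50] → #  [on edge]
    (7,4)@(15, 9): e=[30,0,70] → #  [on edge]
    (8,5)@(17, 11): e=[10,0,90] → #  [on edge]
    (9,6)@(19, 13): e=[-10,0,110] → ·  [on edge]
  covered (15 px):
    · · · · · · · · · · ·
    · · · · # # # # # · ·
    · · · · · # # # # · ·
    · · · · · · # # # · ·
    · · · · · · · # # · ·
    · · · · · · · · # · ·
    · · · · · · · · · · ·
T2:
  2·area = 100
  edge (0, 12)→(10, 4): d=(10,-8) top-left  bias=+0
  edge (10, 4)→(20, 6): d=(10,2) right/bottom  bias=-1
  edge (20, 6)→(0, 12): d=(-20,6) right/bottom  bias=-1
    (2,1)@(5, 3): e=[-50,0,150] → ·  [on edge]
    (4,2)@(9, 5): e=[2,12,86] → #
    (5,2)@(11, 5): e=[18,8,74] → #
    (6,2)@(13, 5): e=[34,4,62] → #
    (7,2)@(15, 5): e=[50,0,50] → ·  [on edge]
    (3,3)@(7, 7): e=[6,36,58] → #
    (7,3)@(15, 7): e=[70,20,10] → #
    (8,3)@(17, 7): e=[86,16,-2] → ·
    (2,4)@(5, 9): e=[10,60,30] → #
    (5,4)@(11, 9): e=[58,48,-6] → ·
    (6,4)@(13, 9): e=[74,44,-18] → ·
    (7,4)@(15, 9): e=[90,40,-30] → ·
  covered (12 px):
    · · · · · · · · · · ·
    · · · · · · · · · · ·
    · · · · # # # · · · ·
    · · · # # # # # · · ·
    · · # # # · · · · · ·
    · # · · · · · · · · ·
    · · · · · · · · · · ·
T3:
  2·area = 11  (B↔C swapped to make it positive)
  edge (6, 9)→(5, 8): d=(-1,-1) top-left  bias=+0
  edge (5, 8)→(14, 6): d=(9,-2) top-left  bias=+0
  edge (14, 6)→(6, 9): d=(-8,3) right/bottom  bias=-1
    (5,3)@(11, 7): e=[7,3,1] → #
    (6,3)@(13, 7): e=[9,7,-5] → ·
    (5,4)@(11, 9): e=[5,21,-15] → ·
  covered (1 px):
    · · · · · · · · · · ·
    · · · · · · · · · · ·
    · · · · · · · · · · ·
    · · · · · # · · · · ·
    · · · · · · · · · · ·
    · · · · · · · · · · ·
    · · · · · · · · · · ·

Answer: [[8,1],[9,1],[5,2],[6,2],[7,2],[8,2],[9,2],[2,3],[3,3],[4,3]]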